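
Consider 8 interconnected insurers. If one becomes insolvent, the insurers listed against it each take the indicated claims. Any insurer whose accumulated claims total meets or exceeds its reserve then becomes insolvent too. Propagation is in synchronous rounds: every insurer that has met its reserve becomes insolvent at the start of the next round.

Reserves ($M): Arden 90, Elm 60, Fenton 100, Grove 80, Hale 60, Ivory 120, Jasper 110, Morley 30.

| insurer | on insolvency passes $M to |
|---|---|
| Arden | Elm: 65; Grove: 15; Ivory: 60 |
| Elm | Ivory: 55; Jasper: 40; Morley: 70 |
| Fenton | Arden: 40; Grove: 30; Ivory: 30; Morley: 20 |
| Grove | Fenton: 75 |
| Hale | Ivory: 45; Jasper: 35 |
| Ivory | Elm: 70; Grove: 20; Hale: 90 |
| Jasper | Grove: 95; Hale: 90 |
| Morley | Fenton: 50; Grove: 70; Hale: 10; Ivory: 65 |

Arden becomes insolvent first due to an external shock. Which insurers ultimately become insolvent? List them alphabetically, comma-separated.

Round 1 — Arden becomes insolvent (initial).
  Elm: +65 → 65 ≥ 60
  Grove: +15 → 15 < 80
  Ivory: +60 → 60 < 120
Round 2 — Elm becomes insolvent.
  Ivory: +55 → 115 < 120
  Jasper: +40 → 40 < 110
  Morley: +70 → 70 ≥ 30
Round 3 — Morley becomes insolvent.
  Fenton: +50 → 50 < 100
  Grove: +70 → 85 ≥ 80
  Hale: +10 → 10 < 60
  Ivory: +65 → 180 ≥ 120
Round 4 — Grove, Ivory become insolvent.
  Fenton: +75 → 125 ≥ 100
  Hale: +90 → 100 ≥ 60
Round 5 — Fenton, Hale become insolvent.
  Jasper: +35 → 75 < 110
No further insolvencies.

Arden, Elm, Fenton, Grove, Hale, Ivory, Morley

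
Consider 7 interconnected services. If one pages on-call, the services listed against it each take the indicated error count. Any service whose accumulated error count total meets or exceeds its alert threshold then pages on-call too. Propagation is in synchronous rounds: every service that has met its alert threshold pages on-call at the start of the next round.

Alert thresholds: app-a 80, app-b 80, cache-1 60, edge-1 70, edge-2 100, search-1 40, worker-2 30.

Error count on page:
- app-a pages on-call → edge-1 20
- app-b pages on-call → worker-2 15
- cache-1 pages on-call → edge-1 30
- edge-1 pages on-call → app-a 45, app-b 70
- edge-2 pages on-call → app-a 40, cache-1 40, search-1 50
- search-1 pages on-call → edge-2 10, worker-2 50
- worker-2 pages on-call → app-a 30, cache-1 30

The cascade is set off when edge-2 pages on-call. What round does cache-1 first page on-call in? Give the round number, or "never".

4

Round 1 — edge-2 pages on-call (initial).
  app-a: +40 → 40 < 80
  cache-1: +40 → 40 < 60
  search-1: +50 → 50 ≥ 40
Round 2 — search-1 pages on-call.
  worker-2: +50 → 50 ≥ 30
Round 3 — worker-2 pages on-call.
  app-a: +30 → 70 < 80
  cache-1: +30 → 70 ≥ 60
Round 4 — cache-1 pages on-call.
  edge-1: +30 → 30 < 70
No further pages.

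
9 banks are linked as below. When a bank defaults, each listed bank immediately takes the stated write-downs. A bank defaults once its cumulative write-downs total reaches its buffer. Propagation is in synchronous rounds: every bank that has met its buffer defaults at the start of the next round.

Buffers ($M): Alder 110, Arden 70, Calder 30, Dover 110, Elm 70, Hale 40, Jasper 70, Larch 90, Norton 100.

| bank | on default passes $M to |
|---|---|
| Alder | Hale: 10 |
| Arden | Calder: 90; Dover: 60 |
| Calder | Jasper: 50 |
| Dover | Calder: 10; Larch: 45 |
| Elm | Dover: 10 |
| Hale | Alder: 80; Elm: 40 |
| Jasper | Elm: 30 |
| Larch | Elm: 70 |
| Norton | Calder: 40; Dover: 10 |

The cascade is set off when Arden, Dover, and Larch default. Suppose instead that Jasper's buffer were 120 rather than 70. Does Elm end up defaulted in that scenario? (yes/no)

With Jasper's buffer at 120:
Round 1 — Arden, Dover, Larch default (initial).
  Calder: +90+10 → 100 ≥ 30
  Elm: +70 → 70 ≥ 70
Round 2 — Calder, Elm default.
  Jasper: +50 → 50 < 120
No further defaults.

yes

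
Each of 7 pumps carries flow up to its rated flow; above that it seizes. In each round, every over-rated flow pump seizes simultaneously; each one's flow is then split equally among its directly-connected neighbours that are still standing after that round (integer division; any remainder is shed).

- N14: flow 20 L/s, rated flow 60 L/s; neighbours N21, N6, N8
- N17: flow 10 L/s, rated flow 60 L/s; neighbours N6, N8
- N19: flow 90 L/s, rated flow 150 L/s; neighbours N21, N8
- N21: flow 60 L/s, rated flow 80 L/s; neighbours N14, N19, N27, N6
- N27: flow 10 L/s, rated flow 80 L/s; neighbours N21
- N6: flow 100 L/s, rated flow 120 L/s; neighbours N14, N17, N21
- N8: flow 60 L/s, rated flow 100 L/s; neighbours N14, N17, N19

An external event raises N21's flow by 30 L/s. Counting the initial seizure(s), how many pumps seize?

Round 1 — N21 at 90 > 80. N21 seizes.
  N21 sheds 90 L/s to N14, N19, N27, N6: 22 each (2 lost).
    N14: 20+22 = 42 ≤ 60
    N19: 90+22 = 112 ≤ 150
    N27: 10+22 = 32 ≤ 80
    N6: 100+22 = 122 > 120
Round 2 — N6 seizes.
  N6 sheds 122 L/s to N14, N17: 61 each.
    N14: 42+61 = 103 > 60
    N17: 10+61 = 71 > 60
Round 3 — N14, N17 seize.
  N14 sheds 103 L/s to N8: 103 each.
    N8: 60+103 = 163 > 100
  N17 sheds 71 L/s to N8: 71 each.
    N8: 163+71 = 234 > 100
Round 4 — N8 seizes.
  N8 sheds 234 L/s to N19: 234 each.
    N19: 112+234 = 346 > 150
Round 5 — N19 seizes.
  N19 sheds 346 L/s: no online neighbours, lost.
No further seizures.

6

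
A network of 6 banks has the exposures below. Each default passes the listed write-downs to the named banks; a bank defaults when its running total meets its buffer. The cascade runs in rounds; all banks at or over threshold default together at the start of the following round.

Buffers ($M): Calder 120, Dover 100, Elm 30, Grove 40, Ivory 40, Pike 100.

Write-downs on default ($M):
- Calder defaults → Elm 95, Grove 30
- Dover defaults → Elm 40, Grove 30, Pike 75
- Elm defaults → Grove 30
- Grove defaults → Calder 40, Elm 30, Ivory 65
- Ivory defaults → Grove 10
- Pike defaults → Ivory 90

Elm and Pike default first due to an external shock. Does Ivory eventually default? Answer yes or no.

yes

Round 1 — Elm, Pike default (initial).
  Grove: +30 → 30 < 40
  Ivory: +90 → 90 ≥ 40
Round 2 — Ivory defaults.
  Grove: +10 → 40 ≥ 40
Round 3 — Grove defaults.
  Calder: +40 → 40 < 120
No further defaults.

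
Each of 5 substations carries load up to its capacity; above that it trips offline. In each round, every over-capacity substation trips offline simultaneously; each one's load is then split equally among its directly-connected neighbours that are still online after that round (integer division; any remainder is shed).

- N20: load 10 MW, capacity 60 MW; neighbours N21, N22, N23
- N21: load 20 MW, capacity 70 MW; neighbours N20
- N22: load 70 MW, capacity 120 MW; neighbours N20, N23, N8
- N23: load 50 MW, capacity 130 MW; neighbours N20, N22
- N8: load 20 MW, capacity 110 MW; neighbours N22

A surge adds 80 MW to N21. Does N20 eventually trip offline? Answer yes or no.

Round 1 — N21 at 100 > 70. N21 trips offline.
  N21 sheds 100 MW to N20: 100 each.
    N20: 10+100 = 110 > 60
Round 2 — N20 trips offline.
  N20 sheds 110 MW to N22, N23: 55 each.
    N22: 70+55 = 125 > 120
    N23: 50+55 = 105 ≤ 130
Round 3 — N22 trips offline.
  N22 sheds 125 MW to N23, N8: 62 each (1 lost).
    N23: 105+62 = 167 > 130
    N8: 20+62 = 82 ≤ 110
Round 4 — N23 trips offline.
  N23 sheds 167 MW: no online neighbours, lost.
No further trips.

yes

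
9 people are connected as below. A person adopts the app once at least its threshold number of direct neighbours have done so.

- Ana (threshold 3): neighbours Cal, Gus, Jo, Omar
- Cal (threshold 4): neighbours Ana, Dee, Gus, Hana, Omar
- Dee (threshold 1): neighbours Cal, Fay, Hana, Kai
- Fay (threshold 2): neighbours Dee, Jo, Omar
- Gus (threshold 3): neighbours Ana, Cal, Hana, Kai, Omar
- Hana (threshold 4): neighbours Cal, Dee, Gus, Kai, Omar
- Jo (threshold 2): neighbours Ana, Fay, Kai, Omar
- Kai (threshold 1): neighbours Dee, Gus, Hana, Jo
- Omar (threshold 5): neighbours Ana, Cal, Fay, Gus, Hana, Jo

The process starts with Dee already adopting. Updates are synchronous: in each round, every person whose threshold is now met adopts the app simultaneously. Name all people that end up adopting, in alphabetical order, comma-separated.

Dee, Kai

Round 1 — Dee adopts the app (initial).
Round 2 — checking thresholds:
  Cal: 1 of 5 neighbours < 4, below threshold.
  Fay: 1 of 3 neighbours < 2, below threshold.
  Hana: 1 of 5 neighbours < 4, below threshold.
  Kai: 1 of 4 neighbours ≥ 1, adopts the app.
Round 3 — no new adoptions; cascade stops.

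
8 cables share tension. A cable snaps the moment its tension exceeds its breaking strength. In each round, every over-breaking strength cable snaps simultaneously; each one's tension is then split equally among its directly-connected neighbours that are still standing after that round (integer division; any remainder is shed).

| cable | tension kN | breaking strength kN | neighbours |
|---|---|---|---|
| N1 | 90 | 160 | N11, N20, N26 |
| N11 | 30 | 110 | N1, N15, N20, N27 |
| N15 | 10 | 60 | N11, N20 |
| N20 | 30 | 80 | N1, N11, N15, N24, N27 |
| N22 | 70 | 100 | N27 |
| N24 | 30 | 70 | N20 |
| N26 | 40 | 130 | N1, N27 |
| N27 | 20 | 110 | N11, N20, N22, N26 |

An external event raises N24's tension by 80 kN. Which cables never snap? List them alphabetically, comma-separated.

N1, N11, N15, N22, N26, N27

Round 1 — N24 at 110 > 70. N24 snaps.
  N24 sheds 110 kN to N20: 110 each.
    N20: 30+110 = 140 > 80
Round 2 — N20 snaps.
  N20 sheds 140 kN to N1, N11, N15, N27: 35 each.
    N1: 90+35 = 125 ≤ 160
    N11: 30+35 = 65 ≤ 110
    N15: 10+35 = 45 ≤ 60
    N27: 20+35 = 55 ≤ 110
No further breaks.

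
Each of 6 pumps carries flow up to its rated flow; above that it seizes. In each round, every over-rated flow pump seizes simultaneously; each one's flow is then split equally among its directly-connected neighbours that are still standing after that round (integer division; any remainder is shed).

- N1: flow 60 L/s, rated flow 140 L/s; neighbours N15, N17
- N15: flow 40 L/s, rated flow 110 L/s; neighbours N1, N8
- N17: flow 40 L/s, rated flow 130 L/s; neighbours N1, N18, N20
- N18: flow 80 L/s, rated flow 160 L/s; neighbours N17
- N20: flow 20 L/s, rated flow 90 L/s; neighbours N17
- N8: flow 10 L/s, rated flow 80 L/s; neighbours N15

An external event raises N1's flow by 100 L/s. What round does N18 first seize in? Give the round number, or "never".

Round 1 — N1 at 160 > 140. N1 seizes.
  N1 sheds 160 L/s to N15, N17: 80 each.
    N15: 40+80 = 120 > 110
    N17: 40+80 = 120 ≤ 130
Round 2 — N15 seizes.
  N15 sheds 120 L/s to N8: 120 each.
    N8: 10+120 = 130 > 80
Round 3 — N8 seizes.
  N8 sheds 130 L/s: no online neighbours, lost.
No further seizures.

never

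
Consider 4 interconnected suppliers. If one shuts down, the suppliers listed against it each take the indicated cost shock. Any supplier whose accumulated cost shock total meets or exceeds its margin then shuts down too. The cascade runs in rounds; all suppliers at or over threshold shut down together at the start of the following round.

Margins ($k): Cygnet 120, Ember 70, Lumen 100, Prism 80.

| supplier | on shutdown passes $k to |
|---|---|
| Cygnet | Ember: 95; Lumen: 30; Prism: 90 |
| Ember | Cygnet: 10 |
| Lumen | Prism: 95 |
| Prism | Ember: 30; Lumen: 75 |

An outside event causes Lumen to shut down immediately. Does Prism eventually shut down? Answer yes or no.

yes

Round 1 — Lumen shuts down (initial).
  Prism: +95 → 95 ≥ 80
Round 2 — Prism shuts down.
  Ember: +30 → 30 < 70
No further shutdowns.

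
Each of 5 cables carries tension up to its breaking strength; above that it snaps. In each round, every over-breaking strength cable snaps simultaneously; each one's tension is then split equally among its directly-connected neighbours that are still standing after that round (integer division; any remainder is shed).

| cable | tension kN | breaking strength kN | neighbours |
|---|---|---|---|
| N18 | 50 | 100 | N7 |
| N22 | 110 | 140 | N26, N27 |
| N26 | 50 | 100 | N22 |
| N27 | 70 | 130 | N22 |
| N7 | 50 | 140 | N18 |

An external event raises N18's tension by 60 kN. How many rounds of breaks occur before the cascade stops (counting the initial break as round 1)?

Round 1 — N18 at 110 > 100. N18 snaps.
  N18 sheds 110 kN to N7: 110 each.
    N7: 50+110 = 160 > 140
Round 2 — N7 snaps.
  N7 sheds 160 kN: no online neighbours, lost.
No further breaks.

2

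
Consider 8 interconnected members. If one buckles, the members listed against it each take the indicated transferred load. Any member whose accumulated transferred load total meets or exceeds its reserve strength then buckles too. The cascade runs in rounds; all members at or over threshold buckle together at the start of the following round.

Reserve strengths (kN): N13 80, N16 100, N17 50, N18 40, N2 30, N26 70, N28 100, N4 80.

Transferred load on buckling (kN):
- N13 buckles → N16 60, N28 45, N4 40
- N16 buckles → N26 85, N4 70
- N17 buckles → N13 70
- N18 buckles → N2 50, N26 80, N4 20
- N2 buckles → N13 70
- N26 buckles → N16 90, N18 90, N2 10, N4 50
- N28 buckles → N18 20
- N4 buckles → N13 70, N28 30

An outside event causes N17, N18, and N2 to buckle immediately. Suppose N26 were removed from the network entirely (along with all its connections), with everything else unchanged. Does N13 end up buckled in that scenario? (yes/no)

yes

With N26 removed:
Round 1 — N17, N18, N2 buckle (initial).
  N13: +70+70 → 140 ≥ 80
  N4: +20 → 20 < 80
Round 2 — N13 buckles.
  N16: +60 → 60 < 100
  N28: +45 → 45 < 100
  N4: +40 → 60 < 80
No further bucklings.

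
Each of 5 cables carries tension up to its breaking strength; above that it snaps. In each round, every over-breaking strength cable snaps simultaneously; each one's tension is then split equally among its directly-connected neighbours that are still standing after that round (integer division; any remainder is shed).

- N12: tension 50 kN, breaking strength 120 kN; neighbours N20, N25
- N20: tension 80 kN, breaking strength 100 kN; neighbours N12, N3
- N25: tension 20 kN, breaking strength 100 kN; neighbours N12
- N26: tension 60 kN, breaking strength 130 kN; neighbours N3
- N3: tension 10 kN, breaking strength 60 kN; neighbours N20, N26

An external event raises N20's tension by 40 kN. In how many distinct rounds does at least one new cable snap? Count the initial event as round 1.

2

Round 1 — N20 at 120 > 100. N20 snaps.
  N20 sheds 120 kN to N12, N3: 60 each.
    N12: 50+60 = 110 ≤ 120
    N3: 10+60 = 70 > 60
Round 2 — N3 snaps.
  N3 sheds 70 kN to N26: 70 each.
    N26: 60+70 = 130 ≤ 130
No further breaks.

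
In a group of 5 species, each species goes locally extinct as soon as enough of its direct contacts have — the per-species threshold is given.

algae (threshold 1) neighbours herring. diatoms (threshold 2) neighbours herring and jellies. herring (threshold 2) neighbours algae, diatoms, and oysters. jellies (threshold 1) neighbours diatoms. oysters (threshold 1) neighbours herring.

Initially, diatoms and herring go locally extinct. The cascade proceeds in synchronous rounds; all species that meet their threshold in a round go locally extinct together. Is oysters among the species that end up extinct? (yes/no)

Round 1 — diatoms, herring go locally extinct (initial).
Round 2 — checking thresholds:
  algae: 1 of 1 neighbours ≥ 1, goes locally extinct.
  jellies: 1 of 1 neighbours ≥ 1, goes locally extinct.
  oysters: 1 of 1 neighbours ≥ 1, goes locally extinct.
Round 3 — no new extinctions; cascade stops.

yes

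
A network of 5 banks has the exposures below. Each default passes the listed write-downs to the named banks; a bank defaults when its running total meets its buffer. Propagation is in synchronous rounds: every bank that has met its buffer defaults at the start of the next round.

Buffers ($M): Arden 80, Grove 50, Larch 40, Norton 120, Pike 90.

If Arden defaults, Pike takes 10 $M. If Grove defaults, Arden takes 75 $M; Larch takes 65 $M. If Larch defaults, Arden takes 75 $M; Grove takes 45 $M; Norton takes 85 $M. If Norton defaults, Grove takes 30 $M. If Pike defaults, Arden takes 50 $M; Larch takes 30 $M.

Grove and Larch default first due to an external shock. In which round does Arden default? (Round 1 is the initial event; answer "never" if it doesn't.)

Round 1 — Grove, Larch default (initial).
  Arden: +75+75 → 150 ≥ 80
  Norton: +85 → 85 < 120
Round 2 — Arden defaults.
  Pike: +10 → 10 < 90
No further defaults.

2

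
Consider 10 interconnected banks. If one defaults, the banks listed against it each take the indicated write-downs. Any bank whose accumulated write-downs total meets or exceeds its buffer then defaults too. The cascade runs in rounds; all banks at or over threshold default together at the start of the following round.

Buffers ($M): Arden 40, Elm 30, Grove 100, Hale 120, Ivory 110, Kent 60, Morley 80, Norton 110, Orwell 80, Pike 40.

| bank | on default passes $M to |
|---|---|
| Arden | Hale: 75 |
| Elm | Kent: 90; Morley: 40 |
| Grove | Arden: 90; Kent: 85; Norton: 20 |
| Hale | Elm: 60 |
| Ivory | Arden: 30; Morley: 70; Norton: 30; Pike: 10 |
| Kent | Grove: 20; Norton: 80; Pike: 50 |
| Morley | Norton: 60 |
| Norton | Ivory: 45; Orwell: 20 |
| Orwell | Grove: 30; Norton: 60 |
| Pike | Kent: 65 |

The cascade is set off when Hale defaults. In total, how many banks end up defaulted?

4

Round 1 — Hale defaults (initial).
  Elm: +60 → 60 ≥ 30
Round 2 — Elm defaults.
  Kent: +90 → 90 ≥ 60
  Morley: +40 → 40 < 80
Round 3 — Kent defaults.
  Grove: +20 → 20 < 100
  Norton: +80 → 80 < 110
  Pike: +50 → 50 ≥ 40
Round 4 — Pike defaults.
No further defaults.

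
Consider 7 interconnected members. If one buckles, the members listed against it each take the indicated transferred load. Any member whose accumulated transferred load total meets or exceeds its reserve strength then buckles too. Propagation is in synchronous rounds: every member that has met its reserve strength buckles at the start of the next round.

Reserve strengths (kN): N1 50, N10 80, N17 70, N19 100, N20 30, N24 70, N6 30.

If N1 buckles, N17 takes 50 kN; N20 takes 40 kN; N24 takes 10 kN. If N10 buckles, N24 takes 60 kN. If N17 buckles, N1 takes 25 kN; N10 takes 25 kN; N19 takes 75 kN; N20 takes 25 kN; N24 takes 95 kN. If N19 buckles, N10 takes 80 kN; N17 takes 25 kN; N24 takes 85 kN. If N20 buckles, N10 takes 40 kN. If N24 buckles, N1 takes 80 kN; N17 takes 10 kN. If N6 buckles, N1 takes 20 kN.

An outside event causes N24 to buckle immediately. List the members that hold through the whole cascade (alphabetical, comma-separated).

N10, N17, N19, N6

Round 1 — N24 buckles (initial).
  N1: +80 → 80 ≥ 50
  N17: +10 → 10 < 70
Round 2 — N1 buckles.
  N17: +50 → 60 < 70
  N20: +40 → 40 ≥ 30
Round 3 — N20 buckles.
  N10: +40 → 40 < 80
No further bucklings.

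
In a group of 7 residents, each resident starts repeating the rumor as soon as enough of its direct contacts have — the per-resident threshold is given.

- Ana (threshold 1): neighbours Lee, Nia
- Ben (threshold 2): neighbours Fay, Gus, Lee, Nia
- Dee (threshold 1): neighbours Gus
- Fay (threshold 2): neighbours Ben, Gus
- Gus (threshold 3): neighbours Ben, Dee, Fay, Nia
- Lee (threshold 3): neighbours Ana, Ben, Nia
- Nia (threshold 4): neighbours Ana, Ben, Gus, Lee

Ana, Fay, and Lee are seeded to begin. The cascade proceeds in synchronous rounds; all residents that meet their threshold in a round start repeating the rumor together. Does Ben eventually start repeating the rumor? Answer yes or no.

Round 1 — Ana, Fay, Lee start repeating the rumor (initial).
Round 2 — checking thresholds:
  Ben: 2 of 4 neighbours ≥ 2, starts repeating the rumor.
  Gus: 1 of 4 neighbours < 3, holds.
  Nia: 2 of 4 neighbours < 4, holds.
Round 3 — no new spreads; cascade stops.

yes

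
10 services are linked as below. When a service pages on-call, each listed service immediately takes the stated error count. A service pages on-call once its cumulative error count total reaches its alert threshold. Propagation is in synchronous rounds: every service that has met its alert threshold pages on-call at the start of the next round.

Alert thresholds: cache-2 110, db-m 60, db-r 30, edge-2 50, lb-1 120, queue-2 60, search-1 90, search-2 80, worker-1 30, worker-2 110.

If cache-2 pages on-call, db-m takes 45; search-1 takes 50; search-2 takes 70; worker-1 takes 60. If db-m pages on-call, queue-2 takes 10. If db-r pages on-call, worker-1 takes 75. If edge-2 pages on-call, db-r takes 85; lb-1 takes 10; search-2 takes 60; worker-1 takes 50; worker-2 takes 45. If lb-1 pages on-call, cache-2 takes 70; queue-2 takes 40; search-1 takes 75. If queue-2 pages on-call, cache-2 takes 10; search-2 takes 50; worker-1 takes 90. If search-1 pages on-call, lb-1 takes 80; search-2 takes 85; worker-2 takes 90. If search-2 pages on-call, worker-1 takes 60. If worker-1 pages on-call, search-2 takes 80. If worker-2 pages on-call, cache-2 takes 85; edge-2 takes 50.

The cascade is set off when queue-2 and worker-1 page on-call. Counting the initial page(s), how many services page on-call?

3

Round 1 — queue-2, worker-1 page on-call (initial).
  cache-2: +10 → 10 < 110
  search-2: +50+80 → 130 ≥ 80
Round 2 — search-2 pages on-call.
No further pages.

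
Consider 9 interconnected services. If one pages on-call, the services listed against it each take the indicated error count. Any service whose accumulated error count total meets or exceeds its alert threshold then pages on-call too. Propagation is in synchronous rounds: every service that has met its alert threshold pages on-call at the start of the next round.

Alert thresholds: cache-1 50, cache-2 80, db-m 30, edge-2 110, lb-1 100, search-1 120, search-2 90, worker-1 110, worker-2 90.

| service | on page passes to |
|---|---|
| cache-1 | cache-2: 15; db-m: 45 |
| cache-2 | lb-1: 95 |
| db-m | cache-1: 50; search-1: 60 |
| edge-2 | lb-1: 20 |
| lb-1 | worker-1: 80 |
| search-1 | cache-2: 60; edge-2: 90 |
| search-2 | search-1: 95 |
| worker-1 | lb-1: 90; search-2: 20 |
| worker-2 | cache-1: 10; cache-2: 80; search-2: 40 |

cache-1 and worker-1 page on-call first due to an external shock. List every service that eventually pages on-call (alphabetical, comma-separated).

cache-1, db-m, worker-1

Round 1 — cache-1, worker-1 page on-call (initial).
  cache-2: +15 → 15 < 80
  db-m: +45 → 45 ≥ 30
  lb-1: +90 → 90 < 100
  search-2: +20 → 20 < 90
Round 2 — db-m pages on-call.
  search-1: +60 → 60 < 120
No further pages.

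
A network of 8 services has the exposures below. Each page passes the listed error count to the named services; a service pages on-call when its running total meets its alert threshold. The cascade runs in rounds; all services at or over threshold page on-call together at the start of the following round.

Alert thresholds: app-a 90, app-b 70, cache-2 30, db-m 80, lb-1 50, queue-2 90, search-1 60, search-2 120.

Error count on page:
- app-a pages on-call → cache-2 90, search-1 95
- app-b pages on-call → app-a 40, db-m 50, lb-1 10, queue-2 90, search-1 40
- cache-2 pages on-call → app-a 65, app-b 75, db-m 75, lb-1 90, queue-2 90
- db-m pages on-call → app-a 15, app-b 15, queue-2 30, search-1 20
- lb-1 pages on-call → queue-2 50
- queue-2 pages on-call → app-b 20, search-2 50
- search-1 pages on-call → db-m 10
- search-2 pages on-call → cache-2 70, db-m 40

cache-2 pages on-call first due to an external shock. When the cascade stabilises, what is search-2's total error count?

Round 1 — cache-2 pages on-call (initial).
  app-a: +65 → 65 < 90
  app-b: +75 → 75 ≥ 70
  db-m: +75 → 75 < 80
  lb-1: +90 → 90 ≥ 50
  queue-2: +90 → 90 ≥ 90
Round 2 — app-b, lb-1, queue-2 page on-call.
  app-a: +40 → 105 ≥ 90
  db-m: +50 → 125 ≥ 80
  search-1: +40 → 40 < 60
  search-2: +50 → 50 < 120
Round 3 — app-a, db-m page on-call.
  search-1: +95+20 → 155 ≥ 60
Round 4 — search-1 pages on-call.
No further pages.

50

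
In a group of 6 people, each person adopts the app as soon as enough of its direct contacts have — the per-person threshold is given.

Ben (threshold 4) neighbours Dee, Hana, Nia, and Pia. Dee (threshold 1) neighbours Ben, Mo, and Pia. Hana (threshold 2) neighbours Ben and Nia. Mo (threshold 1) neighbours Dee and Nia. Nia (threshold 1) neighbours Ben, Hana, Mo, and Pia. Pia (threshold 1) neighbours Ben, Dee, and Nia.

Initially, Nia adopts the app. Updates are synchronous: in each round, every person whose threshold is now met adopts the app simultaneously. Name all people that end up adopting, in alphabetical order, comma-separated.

Dee, Mo, Nia, Pia

Round 1 — Nia adopts the app (initial).
Round 2 — checking thresholds:
  Ben: 1 of 4 neighbours < 4, holds.
  Hana: 1 of 2 neighbours < 2, holds.
  Mo: 1 of 2 neighbours ≥ 1, adopts the app.
  Pia: 1 of 3 neighbours ≥ 1, adopts the app.
Round 3 — checking thresholds:
  Ben: 2 of 4 neighbours < 4, holds.
  Dee: 2 of 3 neighbours ≥ 1, adopts the app.
  Hana: 1 of 2 neighbours < 2, holds.
Round 4 — no new adoptions; cascade stops.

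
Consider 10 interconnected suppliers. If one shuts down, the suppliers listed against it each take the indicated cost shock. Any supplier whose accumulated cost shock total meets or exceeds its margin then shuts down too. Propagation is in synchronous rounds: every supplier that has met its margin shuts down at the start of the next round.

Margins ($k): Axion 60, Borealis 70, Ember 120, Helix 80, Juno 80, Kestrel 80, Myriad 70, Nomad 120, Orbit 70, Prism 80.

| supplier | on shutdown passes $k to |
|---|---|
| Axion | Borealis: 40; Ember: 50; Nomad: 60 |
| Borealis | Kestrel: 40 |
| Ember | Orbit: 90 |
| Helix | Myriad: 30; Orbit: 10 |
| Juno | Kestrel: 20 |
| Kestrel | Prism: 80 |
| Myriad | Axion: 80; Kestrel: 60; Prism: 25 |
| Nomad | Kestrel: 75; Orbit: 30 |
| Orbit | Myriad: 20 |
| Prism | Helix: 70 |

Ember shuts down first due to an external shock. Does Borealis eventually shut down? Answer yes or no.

Round 1 — Ember shuts down (initial).
  Orbit: +90 → 90 ≥ 70
Round 2 — Orbit shuts down.
  Myriad: +20 → 20 < 70
No further shutdowns.

no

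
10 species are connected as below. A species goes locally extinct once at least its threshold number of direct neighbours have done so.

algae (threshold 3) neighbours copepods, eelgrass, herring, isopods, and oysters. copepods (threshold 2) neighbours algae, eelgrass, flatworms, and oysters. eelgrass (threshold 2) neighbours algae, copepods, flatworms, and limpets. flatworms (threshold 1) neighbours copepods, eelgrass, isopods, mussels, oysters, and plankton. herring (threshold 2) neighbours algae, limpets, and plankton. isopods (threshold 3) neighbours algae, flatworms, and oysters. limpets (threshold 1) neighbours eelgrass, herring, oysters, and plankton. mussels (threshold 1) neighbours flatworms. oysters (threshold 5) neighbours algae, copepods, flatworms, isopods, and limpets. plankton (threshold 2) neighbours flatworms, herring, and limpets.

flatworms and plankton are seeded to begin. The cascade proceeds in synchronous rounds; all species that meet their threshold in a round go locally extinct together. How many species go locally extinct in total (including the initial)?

Round 1 — flatworms, plankton go locally extinct (initial).
Round 2 — checking thresholds:
  copepods: 1 of 4 neighbours < 2, holds.
  eelgrass: 1 of 4 neighbours < 2, holds.
  herring: 1 of 3 neighbours < 2, holds.
  isopods: 1 of 3 neighbours < 3, holds.
  limpets: 1 of 4 neighbours ≥ 1, goes locally extinct.
  mussels: 1 of 1 neighbours ≥ 1, goes locally extinct.
  oysters: 1 of 5 neighbours < 5, holds.
Round 3 — checking thresholds:
  copepods: 1 of 4 neighbours < 2, holds.
  eelgrass: 2 of 4 neighbours ≥ 2, goes locally extinct.
  herring: 2 of 3 neighbours ≥ 2, goes locally extinct.
  isopods: 1 of 3 neighbours < 3, holds.
  oysters: 2 of 5 neighbours < 5, holds.
Round 4 — checking thresholds:
  algae: 2 of 5 neighbours < 3, holds.
  copepods: 2 of 4 neighbours ≥ 2, goes locally extinct.
  isopods: 1 of 3 neighbours < 3, holds.
  oysters: 2 of 5 neighbours < 5, holds.
Round 5 — checking thresholds:
  algae: 3 of 5 neighbours ≥ 3, goes locally extinct.
  isopods: 1 of 3 neighbours < 3, holds.
  oysters: 3 of 5 neighbours < 5, holds.
Round 6 — no new extinctions; cascade stops.

8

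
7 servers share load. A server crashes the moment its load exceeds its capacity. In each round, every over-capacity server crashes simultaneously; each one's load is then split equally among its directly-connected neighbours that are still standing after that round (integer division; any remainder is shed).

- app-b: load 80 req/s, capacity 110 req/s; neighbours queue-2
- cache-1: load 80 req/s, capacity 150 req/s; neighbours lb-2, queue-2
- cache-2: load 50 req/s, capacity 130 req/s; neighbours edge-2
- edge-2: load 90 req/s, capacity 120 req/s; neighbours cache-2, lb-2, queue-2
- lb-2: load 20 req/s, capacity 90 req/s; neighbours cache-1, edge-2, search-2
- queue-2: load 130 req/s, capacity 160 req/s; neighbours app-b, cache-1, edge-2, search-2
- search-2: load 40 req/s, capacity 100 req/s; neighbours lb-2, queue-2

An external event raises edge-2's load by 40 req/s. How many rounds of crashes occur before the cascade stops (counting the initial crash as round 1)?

Round 1 — edge-2 at 130 > 120. edge-2 crashes.
  edge-2 sheds 130 req/s to cache-2, lb-2, queue-2: 43 each (1 lost).
    cache-2: 50+43 = 93 ≤ 130
    lb-2: 20+43 = 63 ≤ 90
    queue-2: 130+43 = 173 > 160
Round 2 — queue-2 crashes.
  queue-2 sheds 173 req/s to app-b, cache-1, search-2: 57 each (2 lost).
    app-b: 80+57 = 137 > 110
    cache-1: 80+57 = 137 ≤ 150
    search-2: 40+57 = 97 ≤ 100
Round 3 — app-b crashes.
  app-b sheds 137 req/s: no online neighbours, lost.
No further crashes.

3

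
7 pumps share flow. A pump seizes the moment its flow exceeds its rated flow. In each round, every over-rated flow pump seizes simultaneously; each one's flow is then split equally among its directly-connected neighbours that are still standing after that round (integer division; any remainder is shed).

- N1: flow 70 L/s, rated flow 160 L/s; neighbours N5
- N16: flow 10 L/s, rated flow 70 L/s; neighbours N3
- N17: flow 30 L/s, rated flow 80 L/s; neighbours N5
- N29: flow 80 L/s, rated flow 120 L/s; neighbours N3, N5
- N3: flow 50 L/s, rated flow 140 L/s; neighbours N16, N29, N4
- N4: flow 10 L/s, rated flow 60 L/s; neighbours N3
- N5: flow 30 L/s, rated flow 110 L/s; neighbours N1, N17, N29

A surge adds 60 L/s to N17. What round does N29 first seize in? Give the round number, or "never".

3

Round 1 — N17 at 90 > 80. N17 seizes.
  N17 sheds 90 L/s to N5: 90 each.
    N5: 30+90 = 120 > 110
Round 2 — N5 seizes.
  N5 sheds 120 L/s to N1, N29: 60 each.
    N1: 70+60 = 130 ≤ 160
    N29: 80+60 = 140 > 120
Round 3 — N29 seizes.
  N29 sheds 140 L/s to N3: 140 each.
    N3: 50+140 = 190 > 140
Round 4 — N3 seizes.
  N3 sheds 190 L/s to N16, N4: 95 each.
    N16: 10+95 = 105 > 70
    N4: 10+95 = 105 > 60
Round 5 — N16, N4 seize.
  N16 sheds 105 L/s: no online neighbours, lost.
  N4 sheds 105 L/s: no online neighbours, lost.
No further seizures.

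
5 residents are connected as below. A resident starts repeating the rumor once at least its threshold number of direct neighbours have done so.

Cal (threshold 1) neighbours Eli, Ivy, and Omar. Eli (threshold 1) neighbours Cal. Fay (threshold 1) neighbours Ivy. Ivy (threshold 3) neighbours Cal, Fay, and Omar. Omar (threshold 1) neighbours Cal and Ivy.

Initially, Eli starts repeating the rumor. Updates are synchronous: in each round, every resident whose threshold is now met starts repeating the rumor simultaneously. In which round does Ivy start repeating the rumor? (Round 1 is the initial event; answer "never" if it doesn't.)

Round 1 — Eli starts repeating the rumor (initial).
Round 2 — checking thresholds:
  Cal: 1 of 3 neighbours ≥ 1, starts repeating the rumor.
Round 3 — checking thresholds:
  Ivy: 1 of 3 neighbours < 3, holds.
  Omar: 1 of 2 neighbours ≥ 1, starts repeating the rumor.
Round 4 — no new spreads; cascade stops.

never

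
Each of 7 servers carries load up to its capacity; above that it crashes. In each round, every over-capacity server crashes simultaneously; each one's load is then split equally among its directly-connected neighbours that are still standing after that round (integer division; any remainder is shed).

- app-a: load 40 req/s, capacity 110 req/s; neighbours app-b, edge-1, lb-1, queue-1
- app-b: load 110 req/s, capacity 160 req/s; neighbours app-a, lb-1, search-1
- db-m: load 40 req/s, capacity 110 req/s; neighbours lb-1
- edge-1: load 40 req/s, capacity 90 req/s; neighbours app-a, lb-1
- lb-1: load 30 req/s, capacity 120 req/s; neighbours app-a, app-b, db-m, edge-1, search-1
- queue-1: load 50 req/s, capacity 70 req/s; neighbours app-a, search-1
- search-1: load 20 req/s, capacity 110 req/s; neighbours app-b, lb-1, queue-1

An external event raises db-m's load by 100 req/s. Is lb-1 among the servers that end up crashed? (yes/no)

yes

Round 1 — db-m at 140 > 110. db-m crashes.
  db-m sheds 140 req/s to lb-1: 140 each.
    lb-1: 30+140 = 170 > 120
Round 2 — lb-1 crashes.
  lb-1 sheds 170 req/s to app-a, app-b, edge-1, search-1: 42 each (2 lost).
    app-a: 40+42 = 82 ≤ 110
    app-b: 110+42 = 152 ≤ 160
    edge-1: 40+42 = 82 ≤ 90
    search-1: 20+42 = 62 ≤ 110
No further crashes.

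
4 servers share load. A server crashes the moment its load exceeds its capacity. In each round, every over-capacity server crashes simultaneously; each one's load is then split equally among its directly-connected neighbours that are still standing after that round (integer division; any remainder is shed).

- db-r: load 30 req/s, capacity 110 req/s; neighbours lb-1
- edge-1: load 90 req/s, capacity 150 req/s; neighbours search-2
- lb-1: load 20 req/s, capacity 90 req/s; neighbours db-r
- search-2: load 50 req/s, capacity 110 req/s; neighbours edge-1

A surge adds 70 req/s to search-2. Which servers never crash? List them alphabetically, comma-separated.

Round 1 — search-2 at 120 > 110. search-2 crashes.
  search-2 sheds 120 req/s to edge-1: 120 each.
    edge-1: 90+120 = 210 > 150
Round 2 — edge-1 crashes.
  edge-1 sheds 210 req/s: no online neighbours, lost.
No further crashes.

db-r, lb-1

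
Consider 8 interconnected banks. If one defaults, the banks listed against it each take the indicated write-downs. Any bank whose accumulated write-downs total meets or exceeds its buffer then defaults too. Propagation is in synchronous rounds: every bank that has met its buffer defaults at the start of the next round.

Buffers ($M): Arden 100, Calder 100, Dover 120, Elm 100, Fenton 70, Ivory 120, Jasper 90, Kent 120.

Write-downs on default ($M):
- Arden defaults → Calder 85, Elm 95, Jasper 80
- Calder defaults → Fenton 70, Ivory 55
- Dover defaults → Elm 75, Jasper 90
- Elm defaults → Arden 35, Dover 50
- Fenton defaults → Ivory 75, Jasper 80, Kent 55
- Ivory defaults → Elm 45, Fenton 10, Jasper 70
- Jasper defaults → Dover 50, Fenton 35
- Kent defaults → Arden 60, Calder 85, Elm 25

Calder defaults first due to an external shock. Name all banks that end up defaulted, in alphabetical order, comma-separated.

Calder, Fenton, Ivory, Jasper

Round 1 — Calder defaults (initial).
  Fenton: +70 → 70 ≥ 70
  Ivory: +55 → 55 < 120
Round 2 — Fenton defaults.
  Ivory: +75 → 130 ≥ 120
  Jasper: +80 → 80 < 90
  Kent: +55 → 55 < 120
Round 3 — Ivory defaults.
  Elm: +45 → 45 < 100
  Jasper: +70 → 150 ≥ 90
Round 4 — Jasper defaults.
  Dover: +50 → 50 < 120
No further defaults.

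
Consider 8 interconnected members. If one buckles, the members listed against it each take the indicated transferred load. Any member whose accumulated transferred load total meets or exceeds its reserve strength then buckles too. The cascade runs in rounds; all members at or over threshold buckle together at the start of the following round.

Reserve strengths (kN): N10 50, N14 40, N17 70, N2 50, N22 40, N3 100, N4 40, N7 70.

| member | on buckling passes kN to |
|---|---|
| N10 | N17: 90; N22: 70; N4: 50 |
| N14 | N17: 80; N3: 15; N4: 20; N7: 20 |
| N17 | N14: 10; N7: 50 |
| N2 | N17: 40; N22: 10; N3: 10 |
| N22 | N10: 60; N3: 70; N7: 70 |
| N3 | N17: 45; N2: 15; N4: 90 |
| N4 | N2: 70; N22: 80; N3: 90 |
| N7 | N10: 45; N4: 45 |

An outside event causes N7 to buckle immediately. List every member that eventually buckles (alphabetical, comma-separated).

Round 1 — N7 buckles (initial).
  N10: +45 → 45 < 50
  N4: +45 → 45 ≥ 40
Round 2 — N4 buckles.
  N2: +70 → 70 ≥ 50
  N22: +80 → 80 ≥ 40
  N3: +90 → 90 < 100
Round 3 — N2, N22 buckle.
  N10: +60 → 105 ≥ 50
  N17: +40 → 40 < 70
  N3: +10+70 → 170 ≥ 100
Round 4 — N10, N3 buckle.
  N17: +90+45 → 175 ≥ 70
Round 5 — N17 buckles.
  N14: +10 → 10 < 40
No further bucklings.

N10, N17, N2, N22, N3, N4, N7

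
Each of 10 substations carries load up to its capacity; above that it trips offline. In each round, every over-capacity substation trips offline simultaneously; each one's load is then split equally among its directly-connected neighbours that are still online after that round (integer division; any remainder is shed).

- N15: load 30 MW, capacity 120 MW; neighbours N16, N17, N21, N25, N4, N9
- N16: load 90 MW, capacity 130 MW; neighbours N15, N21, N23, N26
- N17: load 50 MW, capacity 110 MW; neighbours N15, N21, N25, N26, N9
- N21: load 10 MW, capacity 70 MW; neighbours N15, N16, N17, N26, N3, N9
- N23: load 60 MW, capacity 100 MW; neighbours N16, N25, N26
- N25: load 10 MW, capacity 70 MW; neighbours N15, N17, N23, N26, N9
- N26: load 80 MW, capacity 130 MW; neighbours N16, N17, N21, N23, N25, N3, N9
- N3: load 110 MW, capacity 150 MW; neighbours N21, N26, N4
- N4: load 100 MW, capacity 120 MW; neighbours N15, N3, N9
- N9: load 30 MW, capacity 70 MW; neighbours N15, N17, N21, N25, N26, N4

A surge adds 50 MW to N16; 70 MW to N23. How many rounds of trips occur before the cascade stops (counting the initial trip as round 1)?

4

Round 1 — N16 at 140 > 130; N23 at 130 > 100. N16, N23 trip offline.
  N16 sheds 140 MW to N15, N21, N26: 46 each (2 lost).
    N15: 30+46 = 76 ≤ 120
    N21: 10+46 = 56 ≤ 70
    N26: 80+46 = 126 ≤ 130
  N23 sheds 130 MW to N25, N26: 65 each.
    N25: 10+65 = 75 > 70
    N26: 126+65 = 191 > 130
Round 2 — N25, N26 trip offline.
  N25 sheds 75 MW to N15, N17, N9: 25 each.
    N15: 76+25 = 101 ≤ 120
    N17: 50+25 = 75 ≤ 110
    N9: 30+25 = 55 ≤ 70
  N26 sheds 191 MW to N17, N21, N3, N9: 47 each (3 lost).
    N17: 75+47 = 122 > 110
    N21: 56+47 = 103 > 70
    N3: 110+47 = 157 > 150
    N9: 55+47 = 102 > 70
Round 3 — N17, N21, N3, N9 trip offline.
  N17 sheds 122 MW to N15: 122 each.
    N15: 101+122 = 223 > 120
  N21 sheds 103 MW to N15: 103 each.
    N15: 223+103 = 326 > 120
  N3 sheds 157 MW to N4: 157 each.
    N4: 100+157 = 257 > 120
  N9 sheds 102 MW to N15, N4: 51 each.
    N15: 326+51 = 377 > 120
    N4: 257+51 = 308 > 120
Round 4 — N15, N4 trip offline.
  N15 sheds 377 MW: no online neighbours, lost.
  N4 sheds 308 MW: no online neighbours, lost.
No further trips.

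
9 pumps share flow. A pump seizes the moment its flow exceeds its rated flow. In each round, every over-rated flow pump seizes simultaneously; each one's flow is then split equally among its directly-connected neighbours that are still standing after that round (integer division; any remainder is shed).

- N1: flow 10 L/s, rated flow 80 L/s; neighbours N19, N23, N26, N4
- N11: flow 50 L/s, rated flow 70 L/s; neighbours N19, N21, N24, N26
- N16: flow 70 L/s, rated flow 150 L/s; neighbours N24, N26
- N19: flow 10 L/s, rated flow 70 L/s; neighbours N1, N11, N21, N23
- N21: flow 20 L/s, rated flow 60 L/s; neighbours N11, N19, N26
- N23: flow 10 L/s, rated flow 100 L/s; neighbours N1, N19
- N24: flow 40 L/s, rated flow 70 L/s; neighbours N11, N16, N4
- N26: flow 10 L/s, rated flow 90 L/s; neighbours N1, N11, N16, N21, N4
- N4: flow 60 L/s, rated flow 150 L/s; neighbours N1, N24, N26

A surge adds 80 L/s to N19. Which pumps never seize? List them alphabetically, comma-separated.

N1, N16, N23, N24, N4

Round 1 — N19 at 90 > 70. N19 seizes.
  N19 sheds 90 L/s to N1, N11, N21, N23: 22 each (2 lost).
    N1: 10+22 = 32 ≤ 80
    N11: 50+22 = 72 > 70
    N21: 20+22 = 42 ≤ 60
    N23: 10+22 = 32 ≤ 100
Round 2 — N11 seizes.
  N11 sheds 72 L/s to N21, N24, N26: 24 each.
    N21: 42+24 = 66 > 60
    N24: 40+24 = 64 ≤ 70
    N26: 10+24 = 34 ≤ 90
Round 3 — N21 seizes.
  N21 sheds 66 L/s to N26: 66 each.
    N26: 34+66 = 100 > 90
Round 4 — N26 seizes.
  N26 sheds 100 L/s to N1, N16, N4: 33 each (1 lost).
    N1: 32+33 = 65 ≤ 80
    N16: 70+33 = 103 ≤ 150
    N4: 60+33 = 93 ≤ 150
No further seizures.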